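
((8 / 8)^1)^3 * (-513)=-513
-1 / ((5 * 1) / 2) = -2 / 5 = -0.40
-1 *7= -7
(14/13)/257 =14/3341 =0.00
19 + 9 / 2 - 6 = 35 / 2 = 17.50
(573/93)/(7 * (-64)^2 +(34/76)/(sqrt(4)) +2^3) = 14516/67570607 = 0.00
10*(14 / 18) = 70 / 9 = 7.78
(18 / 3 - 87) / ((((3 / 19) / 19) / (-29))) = 282663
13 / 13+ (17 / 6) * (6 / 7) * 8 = 143 / 7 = 20.43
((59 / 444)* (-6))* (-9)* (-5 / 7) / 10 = -531 / 1036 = -0.51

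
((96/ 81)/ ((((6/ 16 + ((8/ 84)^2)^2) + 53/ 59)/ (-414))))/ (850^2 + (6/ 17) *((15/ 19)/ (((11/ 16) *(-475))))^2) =-75463065906851145600/ 141496688089392916043273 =-0.00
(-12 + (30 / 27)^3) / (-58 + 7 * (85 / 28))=30992 / 107163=0.29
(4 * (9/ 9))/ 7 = 0.57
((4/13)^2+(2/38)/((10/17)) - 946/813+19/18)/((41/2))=5960822/1605483945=0.00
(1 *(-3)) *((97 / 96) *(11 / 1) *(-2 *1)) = 1067 / 16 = 66.69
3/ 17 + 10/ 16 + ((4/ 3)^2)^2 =3.96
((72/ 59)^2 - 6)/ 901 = -15702/ 3136381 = -0.01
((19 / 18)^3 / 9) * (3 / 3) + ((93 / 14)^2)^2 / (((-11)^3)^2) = 58840556312759 / 446517301473936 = 0.13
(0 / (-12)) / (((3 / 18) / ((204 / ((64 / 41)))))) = 0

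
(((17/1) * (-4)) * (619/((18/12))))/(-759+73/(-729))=150417/4069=36.97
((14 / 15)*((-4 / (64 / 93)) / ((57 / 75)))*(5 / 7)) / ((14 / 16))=-775 / 133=-5.83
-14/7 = -2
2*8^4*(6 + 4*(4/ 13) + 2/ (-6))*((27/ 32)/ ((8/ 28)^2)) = 7592256/ 13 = 584019.69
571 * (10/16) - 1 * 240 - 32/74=34467/296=116.44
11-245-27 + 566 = 305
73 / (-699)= -73 / 699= -0.10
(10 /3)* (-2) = -20 /3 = -6.67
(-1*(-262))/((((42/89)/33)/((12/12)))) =128249/7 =18321.29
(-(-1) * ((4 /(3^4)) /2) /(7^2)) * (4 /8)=1 /3969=0.00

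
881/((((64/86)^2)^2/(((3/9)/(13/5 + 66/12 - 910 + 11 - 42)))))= -15059818405/14673248256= -1.03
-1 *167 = -167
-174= -174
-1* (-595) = 595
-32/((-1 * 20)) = 8/5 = 1.60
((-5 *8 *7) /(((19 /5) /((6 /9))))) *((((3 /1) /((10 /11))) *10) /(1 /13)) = -400400 /19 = -21073.68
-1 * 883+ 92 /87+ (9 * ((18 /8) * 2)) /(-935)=-143490277 /162690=-881.99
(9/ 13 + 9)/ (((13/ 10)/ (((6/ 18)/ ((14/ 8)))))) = 240/ 169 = 1.42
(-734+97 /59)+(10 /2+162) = -33356 /59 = -565.36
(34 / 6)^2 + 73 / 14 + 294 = 41747 / 126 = 331.33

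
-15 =-15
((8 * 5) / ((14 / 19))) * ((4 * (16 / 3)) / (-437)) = -2.65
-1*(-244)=244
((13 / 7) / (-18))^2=169 / 15876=0.01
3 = 3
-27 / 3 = -9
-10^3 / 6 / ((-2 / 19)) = 4750 / 3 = 1583.33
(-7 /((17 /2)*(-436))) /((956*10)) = 7 /35429360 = 0.00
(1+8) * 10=90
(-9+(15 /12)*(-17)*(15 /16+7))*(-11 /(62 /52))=1626053 /992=1639.17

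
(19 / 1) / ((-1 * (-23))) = 19 / 23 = 0.83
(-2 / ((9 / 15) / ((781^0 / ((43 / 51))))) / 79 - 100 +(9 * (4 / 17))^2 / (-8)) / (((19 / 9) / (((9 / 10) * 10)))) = -8000592264 / 18652927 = -428.92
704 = 704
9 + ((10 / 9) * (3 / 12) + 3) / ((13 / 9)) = 293 / 26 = 11.27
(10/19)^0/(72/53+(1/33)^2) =0.74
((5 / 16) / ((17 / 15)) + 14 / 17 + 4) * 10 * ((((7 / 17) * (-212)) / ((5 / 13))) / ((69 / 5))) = -33447505 / 39882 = -838.66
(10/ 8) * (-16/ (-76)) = 5/ 19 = 0.26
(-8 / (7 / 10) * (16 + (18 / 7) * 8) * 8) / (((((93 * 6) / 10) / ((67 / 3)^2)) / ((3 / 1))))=-3677388800 / 41013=-89663.98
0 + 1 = 1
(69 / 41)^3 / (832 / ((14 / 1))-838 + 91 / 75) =-172467225 / 28127556073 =-0.01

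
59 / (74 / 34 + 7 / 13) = 13039 / 600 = 21.73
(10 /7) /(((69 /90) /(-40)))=-12000 /161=-74.53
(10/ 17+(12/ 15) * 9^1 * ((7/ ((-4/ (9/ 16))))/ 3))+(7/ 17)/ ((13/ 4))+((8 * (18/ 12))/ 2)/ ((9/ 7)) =160133/ 53040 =3.02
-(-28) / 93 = 28 / 93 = 0.30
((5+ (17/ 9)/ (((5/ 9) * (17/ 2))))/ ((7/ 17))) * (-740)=-67932/ 7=-9704.57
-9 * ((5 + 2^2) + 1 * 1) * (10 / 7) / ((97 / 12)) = -10800 / 679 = -15.91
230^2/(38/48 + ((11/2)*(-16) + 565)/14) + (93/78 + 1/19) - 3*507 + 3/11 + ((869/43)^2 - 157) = 14670655784253/58848008362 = 249.30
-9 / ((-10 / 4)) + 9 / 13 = 279 / 65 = 4.29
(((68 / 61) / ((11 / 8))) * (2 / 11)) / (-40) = -136 / 36905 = -0.00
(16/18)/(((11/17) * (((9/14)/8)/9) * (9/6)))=30464/297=102.57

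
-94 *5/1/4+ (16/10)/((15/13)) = -17417/150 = -116.11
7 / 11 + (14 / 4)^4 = 26523 / 176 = 150.70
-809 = -809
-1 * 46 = -46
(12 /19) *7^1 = 4.42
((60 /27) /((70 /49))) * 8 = 112 /9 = 12.44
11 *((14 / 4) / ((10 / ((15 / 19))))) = 231 / 76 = 3.04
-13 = -13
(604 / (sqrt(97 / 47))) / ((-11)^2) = 604* sqrt(4559) / 11737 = 3.47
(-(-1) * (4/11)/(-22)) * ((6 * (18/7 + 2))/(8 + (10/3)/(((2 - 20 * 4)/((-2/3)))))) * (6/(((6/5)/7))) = -336960/170489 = -1.98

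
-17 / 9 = -1.89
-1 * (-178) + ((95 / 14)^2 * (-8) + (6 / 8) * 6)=-18215 / 98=-185.87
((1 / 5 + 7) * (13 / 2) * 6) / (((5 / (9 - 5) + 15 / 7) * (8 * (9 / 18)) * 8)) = 2457 / 950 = 2.59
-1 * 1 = -1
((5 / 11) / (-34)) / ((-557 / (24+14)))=95 / 104159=0.00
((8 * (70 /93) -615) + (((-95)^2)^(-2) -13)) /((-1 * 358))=4711429952407 /2711817108750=1.74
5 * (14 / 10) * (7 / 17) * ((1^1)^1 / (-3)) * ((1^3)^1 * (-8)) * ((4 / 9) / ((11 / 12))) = 6272 / 1683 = 3.73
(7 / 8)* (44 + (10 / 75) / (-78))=180173 / 4680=38.50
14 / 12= 7 / 6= 1.17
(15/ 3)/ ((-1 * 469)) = -5/ 469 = -0.01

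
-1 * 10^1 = -10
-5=-5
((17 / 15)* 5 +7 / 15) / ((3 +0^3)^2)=92 / 135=0.68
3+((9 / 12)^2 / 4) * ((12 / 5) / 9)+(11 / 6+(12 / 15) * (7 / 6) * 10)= 3409 / 240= 14.20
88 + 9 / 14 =1241 / 14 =88.64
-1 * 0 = 0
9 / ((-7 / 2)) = -2.57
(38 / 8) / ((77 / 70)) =95 / 22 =4.32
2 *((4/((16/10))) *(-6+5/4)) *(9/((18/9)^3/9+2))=-7695/104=-73.99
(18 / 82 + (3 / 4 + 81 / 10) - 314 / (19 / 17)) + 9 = -4095637 / 15580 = -262.88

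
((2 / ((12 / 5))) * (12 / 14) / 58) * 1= 5 / 406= 0.01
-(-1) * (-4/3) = -4/3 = -1.33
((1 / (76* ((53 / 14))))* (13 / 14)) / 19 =13 / 76532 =0.00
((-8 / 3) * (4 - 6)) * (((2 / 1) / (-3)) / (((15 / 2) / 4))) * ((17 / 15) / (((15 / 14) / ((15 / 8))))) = -7616 / 2025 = -3.76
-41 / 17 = -2.41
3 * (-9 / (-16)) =27 / 16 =1.69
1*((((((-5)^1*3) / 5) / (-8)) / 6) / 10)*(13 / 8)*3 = 39 / 1280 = 0.03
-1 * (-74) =74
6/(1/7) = 42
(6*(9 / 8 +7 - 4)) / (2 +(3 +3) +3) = 9 / 4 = 2.25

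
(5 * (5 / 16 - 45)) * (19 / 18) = -67925 / 288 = -235.85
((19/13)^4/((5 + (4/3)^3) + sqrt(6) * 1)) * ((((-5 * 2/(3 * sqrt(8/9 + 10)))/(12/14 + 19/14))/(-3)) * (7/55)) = -886704084 * sqrt(3)/343086356327 + 3267668754 * sqrt(2)/343086356327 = 0.01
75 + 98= 173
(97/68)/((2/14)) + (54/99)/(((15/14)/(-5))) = 5565/748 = 7.44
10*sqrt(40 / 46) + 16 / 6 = 11.99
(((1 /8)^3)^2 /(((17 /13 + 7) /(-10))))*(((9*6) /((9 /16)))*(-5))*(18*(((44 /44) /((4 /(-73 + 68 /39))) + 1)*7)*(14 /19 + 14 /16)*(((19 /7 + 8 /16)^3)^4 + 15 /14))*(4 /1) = -7535942858946970574560625 /205814439029506048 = -36615229.21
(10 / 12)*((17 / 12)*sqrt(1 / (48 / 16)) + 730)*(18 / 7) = 85*sqrt(3) / 84 + 10950 / 7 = 1566.04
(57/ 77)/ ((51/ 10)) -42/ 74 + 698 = 33785775/ 48433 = 697.58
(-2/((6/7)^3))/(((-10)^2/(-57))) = 1.81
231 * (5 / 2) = 577.50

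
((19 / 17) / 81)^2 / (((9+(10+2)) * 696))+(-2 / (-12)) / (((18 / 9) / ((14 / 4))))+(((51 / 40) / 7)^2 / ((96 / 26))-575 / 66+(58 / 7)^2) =411370891410401089 / 6828685608729600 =60.24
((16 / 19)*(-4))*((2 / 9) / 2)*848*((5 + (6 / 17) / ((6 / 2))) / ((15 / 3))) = -1573888 / 4845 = -324.85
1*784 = 784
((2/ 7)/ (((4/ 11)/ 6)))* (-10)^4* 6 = 1980000/ 7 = 282857.14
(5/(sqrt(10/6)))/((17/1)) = sqrt(15)/17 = 0.23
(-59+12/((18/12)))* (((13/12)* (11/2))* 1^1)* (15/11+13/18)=-91273/144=-633.84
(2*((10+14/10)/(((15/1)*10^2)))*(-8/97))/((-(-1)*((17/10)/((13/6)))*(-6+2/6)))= 988/3504125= 0.00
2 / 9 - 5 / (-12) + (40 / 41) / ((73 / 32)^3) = 414028951 / 574189092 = 0.72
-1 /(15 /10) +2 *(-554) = -3326 /3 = -1108.67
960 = 960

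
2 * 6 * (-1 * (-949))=11388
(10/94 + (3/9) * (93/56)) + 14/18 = 34057/23688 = 1.44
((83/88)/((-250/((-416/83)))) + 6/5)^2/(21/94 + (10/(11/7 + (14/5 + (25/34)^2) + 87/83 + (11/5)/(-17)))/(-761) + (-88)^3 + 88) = -3934573354178111584/1804458110846164558984375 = -0.00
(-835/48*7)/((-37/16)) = 5845/111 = 52.66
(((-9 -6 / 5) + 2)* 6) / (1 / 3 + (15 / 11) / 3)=-4059 / 65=-62.45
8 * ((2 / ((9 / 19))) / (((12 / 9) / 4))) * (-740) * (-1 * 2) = 449920 / 3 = 149973.33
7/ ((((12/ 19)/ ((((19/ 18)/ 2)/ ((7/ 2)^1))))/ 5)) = 1805/ 216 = 8.36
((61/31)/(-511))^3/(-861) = 226981/3422558920224381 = 0.00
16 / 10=8 / 5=1.60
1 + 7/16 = 23/16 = 1.44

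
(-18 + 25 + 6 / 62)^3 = 10648000 / 29791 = 357.42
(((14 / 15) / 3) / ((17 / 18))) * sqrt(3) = 28 * sqrt(3) / 85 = 0.57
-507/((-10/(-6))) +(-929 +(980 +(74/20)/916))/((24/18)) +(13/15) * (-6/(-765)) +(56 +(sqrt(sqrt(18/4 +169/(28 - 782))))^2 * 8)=-5884539077/28029600 +16 * sqrt(899)/29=-193.40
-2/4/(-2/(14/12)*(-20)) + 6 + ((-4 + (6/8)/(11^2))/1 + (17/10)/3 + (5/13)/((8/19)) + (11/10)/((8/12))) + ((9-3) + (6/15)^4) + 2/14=7458983771/660660000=11.29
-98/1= -98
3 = 3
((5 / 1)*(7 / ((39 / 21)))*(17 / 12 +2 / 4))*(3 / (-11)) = -5635 / 572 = -9.85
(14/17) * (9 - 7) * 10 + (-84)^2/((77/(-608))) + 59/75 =-781159567/14025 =-55697.65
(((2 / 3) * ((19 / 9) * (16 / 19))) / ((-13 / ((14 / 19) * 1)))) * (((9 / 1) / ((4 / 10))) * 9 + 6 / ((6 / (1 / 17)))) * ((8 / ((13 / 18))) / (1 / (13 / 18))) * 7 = -86390528 / 113373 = -762.00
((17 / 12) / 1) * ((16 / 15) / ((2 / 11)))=374 / 45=8.31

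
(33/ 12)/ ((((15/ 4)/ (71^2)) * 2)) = 55451/ 30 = 1848.37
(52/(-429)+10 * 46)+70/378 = 136639/297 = 460.06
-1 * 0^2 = 0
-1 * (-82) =82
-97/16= -6.06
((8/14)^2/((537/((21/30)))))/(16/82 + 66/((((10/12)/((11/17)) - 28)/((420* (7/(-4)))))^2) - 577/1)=24865352/2885403129111405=0.00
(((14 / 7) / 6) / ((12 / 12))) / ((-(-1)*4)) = 1 / 12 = 0.08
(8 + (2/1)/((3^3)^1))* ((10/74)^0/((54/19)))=2071/729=2.84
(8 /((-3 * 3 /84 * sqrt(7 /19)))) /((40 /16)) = -64 * sqrt(133) /15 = -49.21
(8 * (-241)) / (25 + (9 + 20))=-35.70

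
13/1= 13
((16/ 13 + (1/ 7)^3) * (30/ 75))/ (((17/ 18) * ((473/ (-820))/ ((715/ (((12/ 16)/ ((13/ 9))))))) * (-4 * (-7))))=-234562640/ 5265393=-44.55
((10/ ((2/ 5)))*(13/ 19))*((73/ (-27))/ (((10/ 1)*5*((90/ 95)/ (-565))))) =536185/ 972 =551.63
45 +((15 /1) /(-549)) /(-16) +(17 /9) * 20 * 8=3050015 /8784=347.22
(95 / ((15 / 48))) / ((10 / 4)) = 608 / 5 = 121.60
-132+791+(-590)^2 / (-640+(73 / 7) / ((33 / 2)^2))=140329438 / 1219607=115.06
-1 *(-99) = 99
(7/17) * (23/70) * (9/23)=0.05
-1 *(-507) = 507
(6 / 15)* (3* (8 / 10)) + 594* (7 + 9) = 9504.96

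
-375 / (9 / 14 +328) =-5250 / 4601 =-1.14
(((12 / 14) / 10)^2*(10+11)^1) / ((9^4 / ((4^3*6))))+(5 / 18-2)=-48569 / 28350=-1.71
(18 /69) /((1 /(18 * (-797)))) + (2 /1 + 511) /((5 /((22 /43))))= -18246762 /4945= -3689.94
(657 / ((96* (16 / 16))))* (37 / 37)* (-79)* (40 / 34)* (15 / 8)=-1297575 / 1088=-1192.62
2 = 2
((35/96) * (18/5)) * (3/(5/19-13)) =-0.31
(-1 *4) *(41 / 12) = -41 / 3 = -13.67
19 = 19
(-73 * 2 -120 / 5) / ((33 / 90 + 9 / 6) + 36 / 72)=-5100 / 71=-71.83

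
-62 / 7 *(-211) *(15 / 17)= 196230 / 119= 1648.99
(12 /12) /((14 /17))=17 /14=1.21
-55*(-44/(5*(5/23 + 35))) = 5566/405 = 13.74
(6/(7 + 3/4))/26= 12/403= 0.03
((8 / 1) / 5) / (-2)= -4 / 5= -0.80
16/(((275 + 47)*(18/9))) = 4/161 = 0.02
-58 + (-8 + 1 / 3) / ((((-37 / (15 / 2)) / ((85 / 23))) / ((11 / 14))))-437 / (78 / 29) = -8725721 / 40404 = -215.96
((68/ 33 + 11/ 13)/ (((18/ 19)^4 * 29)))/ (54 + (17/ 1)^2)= 5603803/ 15446903472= 0.00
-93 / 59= -1.58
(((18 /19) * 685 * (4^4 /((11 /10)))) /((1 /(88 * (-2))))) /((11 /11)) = -505036800 /19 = -26580884.21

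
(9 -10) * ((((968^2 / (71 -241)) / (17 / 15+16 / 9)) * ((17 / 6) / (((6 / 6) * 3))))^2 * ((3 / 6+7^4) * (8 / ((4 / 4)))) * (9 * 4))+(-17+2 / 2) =-37953910165725328 / 17161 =-2211637443373.07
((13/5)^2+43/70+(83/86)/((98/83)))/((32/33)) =56957571/6742400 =8.45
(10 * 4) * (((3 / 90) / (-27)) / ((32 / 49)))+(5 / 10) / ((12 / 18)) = 0.67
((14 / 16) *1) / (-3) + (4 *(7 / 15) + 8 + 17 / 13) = 10.88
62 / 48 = 31 / 24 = 1.29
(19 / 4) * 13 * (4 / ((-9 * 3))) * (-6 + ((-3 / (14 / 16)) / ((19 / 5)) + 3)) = 2249 / 63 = 35.70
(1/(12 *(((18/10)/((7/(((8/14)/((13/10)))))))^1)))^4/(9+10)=0.02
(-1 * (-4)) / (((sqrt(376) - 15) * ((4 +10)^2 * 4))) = 15 / 29596 +sqrt(94) / 14798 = 0.00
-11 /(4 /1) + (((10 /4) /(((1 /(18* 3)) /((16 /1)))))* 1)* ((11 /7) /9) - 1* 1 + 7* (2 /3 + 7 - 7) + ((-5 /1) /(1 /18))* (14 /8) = 18527 /84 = 220.56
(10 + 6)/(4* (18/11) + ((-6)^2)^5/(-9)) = -22/9237879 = -0.00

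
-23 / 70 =-0.33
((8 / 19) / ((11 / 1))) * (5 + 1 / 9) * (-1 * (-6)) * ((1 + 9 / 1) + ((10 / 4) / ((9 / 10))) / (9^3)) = 48307360 / 4113747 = 11.74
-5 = -5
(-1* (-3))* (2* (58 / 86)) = 174 / 43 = 4.05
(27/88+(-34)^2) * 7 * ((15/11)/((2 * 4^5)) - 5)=-80221098125/1982464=-40465.35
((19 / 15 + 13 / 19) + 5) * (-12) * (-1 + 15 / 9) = -15848 / 285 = -55.61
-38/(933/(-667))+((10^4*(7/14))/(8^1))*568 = 331240346/933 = 355027.17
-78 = -78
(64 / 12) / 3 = 16 / 9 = 1.78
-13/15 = -0.87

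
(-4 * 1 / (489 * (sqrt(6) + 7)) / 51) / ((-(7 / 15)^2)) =100 / 834071 - 100 * sqrt(6) / 5838497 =0.00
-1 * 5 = -5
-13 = -13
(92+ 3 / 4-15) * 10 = 1555 / 2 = 777.50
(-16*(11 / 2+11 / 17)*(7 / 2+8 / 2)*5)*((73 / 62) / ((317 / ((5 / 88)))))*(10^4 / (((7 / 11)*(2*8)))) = -3575859375 / 4677652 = -764.46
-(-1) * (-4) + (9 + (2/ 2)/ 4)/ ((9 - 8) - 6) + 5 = -17/ 20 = -0.85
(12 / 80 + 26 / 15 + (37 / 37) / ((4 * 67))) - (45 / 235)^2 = 1.85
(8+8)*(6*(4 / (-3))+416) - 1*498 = 6030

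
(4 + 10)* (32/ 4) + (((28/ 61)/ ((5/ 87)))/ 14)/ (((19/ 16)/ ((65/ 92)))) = 2994632/ 26657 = 112.34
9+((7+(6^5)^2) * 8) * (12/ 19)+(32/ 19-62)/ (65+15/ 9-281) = 3732456657615/ 12217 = 305513354.97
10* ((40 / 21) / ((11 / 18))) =2400 / 77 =31.17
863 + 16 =879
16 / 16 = 1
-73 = -73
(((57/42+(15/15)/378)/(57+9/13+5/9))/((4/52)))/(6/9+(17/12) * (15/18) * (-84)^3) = -43433/100140332390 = -0.00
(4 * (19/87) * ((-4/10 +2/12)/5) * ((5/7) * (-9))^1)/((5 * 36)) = 19/13050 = 0.00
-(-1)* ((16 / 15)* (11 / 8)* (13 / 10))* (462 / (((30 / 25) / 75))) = 55055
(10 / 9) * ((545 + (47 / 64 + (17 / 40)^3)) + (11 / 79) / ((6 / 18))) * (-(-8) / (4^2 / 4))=920577709 / 758400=1213.84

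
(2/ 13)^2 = 4/ 169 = 0.02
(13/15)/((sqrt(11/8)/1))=26 * sqrt(22)/165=0.74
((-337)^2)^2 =12897917761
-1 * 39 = -39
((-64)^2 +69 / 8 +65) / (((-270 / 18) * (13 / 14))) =-299.36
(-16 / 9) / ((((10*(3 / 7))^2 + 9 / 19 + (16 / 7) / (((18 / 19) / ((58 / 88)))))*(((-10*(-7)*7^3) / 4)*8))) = -836 / 461365625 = -0.00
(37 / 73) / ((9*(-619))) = -37 / 406683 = -0.00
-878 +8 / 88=-9657 / 11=-877.91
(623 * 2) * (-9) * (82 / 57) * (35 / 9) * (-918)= 1094262120 / 19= 57592743.16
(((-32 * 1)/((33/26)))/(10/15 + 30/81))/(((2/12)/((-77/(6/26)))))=48672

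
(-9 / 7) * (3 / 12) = -9 / 28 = -0.32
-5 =-5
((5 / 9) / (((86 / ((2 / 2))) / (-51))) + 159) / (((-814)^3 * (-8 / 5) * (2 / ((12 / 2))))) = 204685 / 371074963072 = 0.00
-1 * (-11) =11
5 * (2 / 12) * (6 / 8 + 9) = 65 / 8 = 8.12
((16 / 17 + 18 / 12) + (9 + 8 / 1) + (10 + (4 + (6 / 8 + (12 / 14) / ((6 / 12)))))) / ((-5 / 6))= -51273 / 1190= -43.09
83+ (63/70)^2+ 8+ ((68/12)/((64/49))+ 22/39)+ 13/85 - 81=15.87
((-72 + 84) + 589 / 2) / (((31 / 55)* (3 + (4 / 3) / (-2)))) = 101145 / 434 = 233.05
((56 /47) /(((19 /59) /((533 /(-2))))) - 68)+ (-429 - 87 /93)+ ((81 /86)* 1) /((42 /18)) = -24723640119 /16665166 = -1483.55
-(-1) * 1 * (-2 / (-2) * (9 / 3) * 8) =24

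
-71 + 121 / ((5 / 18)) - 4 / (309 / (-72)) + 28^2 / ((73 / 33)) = 27066257 / 37595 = 719.94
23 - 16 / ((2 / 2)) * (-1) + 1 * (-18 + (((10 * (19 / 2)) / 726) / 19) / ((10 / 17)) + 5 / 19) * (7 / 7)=586931 / 27588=21.27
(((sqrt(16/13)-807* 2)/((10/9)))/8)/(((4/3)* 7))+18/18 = -20669/1120+27* sqrt(13)/7280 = -18.44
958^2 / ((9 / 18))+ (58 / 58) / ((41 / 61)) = 75256709 / 41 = 1835529.49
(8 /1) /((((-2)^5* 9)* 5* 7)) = -1 /1260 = -0.00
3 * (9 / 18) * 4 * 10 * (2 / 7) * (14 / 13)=240 / 13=18.46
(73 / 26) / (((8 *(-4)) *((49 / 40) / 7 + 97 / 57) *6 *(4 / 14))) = -48545 / 1780064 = -0.03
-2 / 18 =-1 / 9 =-0.11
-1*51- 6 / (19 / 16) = -1065 / 19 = -56.05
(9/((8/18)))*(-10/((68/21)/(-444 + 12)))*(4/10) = 183708/17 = 10806.35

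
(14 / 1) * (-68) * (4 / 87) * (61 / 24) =-29036 / 261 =-111.25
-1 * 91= -91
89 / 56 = 1.59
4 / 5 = 0.80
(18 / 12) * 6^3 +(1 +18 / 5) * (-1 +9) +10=1854 / 5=370.80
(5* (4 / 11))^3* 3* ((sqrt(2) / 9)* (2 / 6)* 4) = 32000* sqrt(2) / 11979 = 3.78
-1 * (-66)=66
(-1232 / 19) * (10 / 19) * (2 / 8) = -3080 / 361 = -8.53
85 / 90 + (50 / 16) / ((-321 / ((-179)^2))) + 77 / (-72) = -400673 / 1284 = -312.05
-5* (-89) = 445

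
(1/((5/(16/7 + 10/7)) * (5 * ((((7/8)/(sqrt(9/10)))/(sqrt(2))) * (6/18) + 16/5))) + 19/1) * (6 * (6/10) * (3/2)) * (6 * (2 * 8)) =2282534844768/231171325 - 4852224 * sqrt(5)/6604895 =9872.14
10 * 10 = 100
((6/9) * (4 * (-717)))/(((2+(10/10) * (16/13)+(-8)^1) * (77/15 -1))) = 93210/961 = 96.99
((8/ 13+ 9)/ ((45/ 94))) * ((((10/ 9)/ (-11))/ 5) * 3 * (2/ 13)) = -9400/ 50193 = -0.19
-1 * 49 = -49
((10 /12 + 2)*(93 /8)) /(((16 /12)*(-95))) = -1581 /6080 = -0.26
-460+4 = -456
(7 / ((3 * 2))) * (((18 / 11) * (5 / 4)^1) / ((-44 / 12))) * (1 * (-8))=630 / 121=5.21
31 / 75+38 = 2881 / 75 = 38.41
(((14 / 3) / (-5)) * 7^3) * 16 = -76832 / 15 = -5122.13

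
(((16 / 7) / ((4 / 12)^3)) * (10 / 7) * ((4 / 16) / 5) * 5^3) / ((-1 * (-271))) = 27000 / 13279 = 2.03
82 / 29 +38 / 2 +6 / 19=12201 / 551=22.14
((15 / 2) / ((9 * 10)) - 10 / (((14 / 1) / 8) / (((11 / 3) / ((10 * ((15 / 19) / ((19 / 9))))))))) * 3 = -62591 / 3780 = -16.56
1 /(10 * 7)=0.01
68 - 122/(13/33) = -3142/13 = -241.69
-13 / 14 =-0.93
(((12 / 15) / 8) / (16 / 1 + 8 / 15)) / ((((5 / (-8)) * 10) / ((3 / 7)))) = -9 / 21700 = -0.00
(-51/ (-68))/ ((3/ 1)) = 1/ 4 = 0.25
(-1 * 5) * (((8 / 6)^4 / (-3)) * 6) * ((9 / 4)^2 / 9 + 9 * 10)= 25760 / 9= 2862.22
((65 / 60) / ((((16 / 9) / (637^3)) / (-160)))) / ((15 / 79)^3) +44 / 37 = -61297766046196627 / 16650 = -3681547510282.08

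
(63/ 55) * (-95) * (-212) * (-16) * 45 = -16610007.27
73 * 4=292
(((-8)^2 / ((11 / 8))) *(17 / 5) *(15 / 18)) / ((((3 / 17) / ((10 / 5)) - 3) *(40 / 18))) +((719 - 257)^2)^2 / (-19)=-82688389864688 / 34485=-2397807448.59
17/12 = 1.42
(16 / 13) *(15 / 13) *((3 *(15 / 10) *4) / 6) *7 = 5040 / 169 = 29.82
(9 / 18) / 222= 1 / 444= 0.00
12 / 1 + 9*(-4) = -24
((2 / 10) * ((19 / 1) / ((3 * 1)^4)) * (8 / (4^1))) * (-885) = -2242 / 27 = -83.04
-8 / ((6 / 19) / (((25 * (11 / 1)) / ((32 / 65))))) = -339625 / 24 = -14151.04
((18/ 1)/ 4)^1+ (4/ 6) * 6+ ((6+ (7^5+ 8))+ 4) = 33667/ 2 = 16833.50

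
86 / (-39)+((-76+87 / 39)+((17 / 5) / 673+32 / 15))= -9689864 / 131235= -73.84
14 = 14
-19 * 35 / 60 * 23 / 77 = -437 / 132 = -3.31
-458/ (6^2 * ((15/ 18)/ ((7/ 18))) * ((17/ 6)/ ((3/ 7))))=-229/ 255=-0.90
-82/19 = -4.32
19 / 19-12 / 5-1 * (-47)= 228 / 5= 45.60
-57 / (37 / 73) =-4161 / 37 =-112.46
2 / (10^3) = 1 / 500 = 0.00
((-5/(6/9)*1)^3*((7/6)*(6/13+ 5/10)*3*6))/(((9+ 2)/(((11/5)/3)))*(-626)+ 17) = 253125/278512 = 0.91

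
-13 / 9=-1.44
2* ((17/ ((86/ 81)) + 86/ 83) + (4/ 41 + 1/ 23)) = 115700195/ 3365567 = 34.38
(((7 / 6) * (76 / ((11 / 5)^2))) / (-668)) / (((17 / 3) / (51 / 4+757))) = -10237675 / 2748152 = -3.73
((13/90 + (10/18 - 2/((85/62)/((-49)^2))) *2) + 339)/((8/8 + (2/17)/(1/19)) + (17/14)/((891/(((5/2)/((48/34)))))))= -339208741872/164779625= -2058.56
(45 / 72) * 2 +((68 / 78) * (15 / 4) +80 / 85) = 4827 / 884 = 5.46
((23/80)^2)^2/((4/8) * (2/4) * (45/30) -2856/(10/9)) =-279841/105268224000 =-0.00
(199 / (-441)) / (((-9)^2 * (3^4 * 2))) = -199 / 5786802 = -0.00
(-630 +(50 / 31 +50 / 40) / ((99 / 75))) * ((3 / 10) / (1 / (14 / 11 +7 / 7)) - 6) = 100194315 / 30008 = 3338.92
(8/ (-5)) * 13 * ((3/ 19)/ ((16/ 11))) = -2.26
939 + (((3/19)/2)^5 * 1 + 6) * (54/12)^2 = 336115602339/316940672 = 1060.50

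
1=1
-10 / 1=-10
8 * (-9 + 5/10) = -68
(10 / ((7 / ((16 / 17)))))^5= 104857600000 / 23863536599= 4.39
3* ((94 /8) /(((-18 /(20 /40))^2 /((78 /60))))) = 611 /17280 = 0.04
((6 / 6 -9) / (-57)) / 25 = 8 / 1425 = 0.01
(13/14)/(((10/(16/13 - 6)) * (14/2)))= -31/490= -0.06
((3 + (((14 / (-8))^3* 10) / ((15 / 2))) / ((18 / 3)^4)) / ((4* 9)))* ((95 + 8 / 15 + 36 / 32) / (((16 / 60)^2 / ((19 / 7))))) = 29323423615 / 95551488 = 306.89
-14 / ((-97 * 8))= 7 / 388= 0.02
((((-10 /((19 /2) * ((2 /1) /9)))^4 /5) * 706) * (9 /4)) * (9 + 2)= 229287267000 /130321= 1759403.83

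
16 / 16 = 1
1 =1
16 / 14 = 8 / 7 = 1.14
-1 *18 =-18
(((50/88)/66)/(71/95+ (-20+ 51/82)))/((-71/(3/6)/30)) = 486875/4987350412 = 0.00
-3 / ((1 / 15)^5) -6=-2278131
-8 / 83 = -0.10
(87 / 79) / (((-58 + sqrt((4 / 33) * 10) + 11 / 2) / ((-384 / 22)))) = 133632 * sqrt(330) / 316024885 + 2104704 / 5745907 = 0.37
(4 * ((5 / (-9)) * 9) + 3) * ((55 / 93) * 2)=-1870 / 93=-20.11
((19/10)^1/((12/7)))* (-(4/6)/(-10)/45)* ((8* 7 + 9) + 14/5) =15029/135000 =0.11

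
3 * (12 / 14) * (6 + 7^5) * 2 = 605268 / 7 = 86466.86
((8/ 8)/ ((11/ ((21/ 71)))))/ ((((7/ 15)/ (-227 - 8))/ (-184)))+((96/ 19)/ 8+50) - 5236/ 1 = -39975482/ 14839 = -2693.95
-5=-5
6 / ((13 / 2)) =12 / 13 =0.92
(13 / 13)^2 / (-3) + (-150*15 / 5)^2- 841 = 604976 / 3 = 201658.67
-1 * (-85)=85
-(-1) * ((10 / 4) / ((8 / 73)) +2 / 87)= 31787 / 1392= 22.84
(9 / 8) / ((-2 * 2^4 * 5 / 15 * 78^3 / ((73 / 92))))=-73 / 413949952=-0.00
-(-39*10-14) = 404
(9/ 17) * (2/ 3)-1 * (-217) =3695/ 17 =217.35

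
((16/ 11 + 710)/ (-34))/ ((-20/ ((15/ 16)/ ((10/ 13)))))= 152607/ 119680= 1.28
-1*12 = -12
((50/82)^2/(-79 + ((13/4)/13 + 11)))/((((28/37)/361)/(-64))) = 534280000/3188857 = 167.55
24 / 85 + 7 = 619 / 85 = 7.28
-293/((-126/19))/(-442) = -5567/55692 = -0.10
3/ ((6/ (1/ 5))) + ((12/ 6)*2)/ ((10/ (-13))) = -5.10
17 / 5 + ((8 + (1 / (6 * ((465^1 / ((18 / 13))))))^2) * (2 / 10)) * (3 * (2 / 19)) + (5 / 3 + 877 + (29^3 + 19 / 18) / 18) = 279638085867719 / 124973725500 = 2237.58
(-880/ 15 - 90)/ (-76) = 223/ 114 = 1.96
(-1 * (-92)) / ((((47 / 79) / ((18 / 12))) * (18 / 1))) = 1817 / 141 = 12.89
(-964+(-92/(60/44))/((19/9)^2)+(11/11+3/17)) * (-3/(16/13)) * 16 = 38140.50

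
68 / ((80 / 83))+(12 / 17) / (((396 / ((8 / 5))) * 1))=791603 / 11220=70.55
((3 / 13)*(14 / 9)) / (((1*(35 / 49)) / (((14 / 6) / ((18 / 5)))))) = 343 / 1053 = 0.33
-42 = -42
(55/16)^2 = 3025/256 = 11.82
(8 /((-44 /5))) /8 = -5 /44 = -0.11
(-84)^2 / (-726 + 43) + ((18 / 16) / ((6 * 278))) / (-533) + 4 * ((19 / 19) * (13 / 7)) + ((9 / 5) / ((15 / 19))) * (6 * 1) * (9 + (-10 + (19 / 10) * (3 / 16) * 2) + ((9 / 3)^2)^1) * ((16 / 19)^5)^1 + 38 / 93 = 823898251299429731057 / 17171889955111164000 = 47.98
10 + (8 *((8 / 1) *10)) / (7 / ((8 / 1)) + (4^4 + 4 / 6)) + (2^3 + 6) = 163704 / 6181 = 26.49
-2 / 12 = -1 / 6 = -0.17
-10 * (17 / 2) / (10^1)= -8.50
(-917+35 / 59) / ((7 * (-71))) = 7724 / 4189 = 1.84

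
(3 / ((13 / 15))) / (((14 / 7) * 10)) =9 / 52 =0.17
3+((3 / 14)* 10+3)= 57 / 7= 8.14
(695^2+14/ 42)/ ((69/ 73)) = 105782548/ 207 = 511026.80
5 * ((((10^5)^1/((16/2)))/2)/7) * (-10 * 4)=-1250000/7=-178571.43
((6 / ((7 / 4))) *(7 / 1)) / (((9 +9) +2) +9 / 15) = 120 / 103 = 1.17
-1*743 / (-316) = 743 / 316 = 2.35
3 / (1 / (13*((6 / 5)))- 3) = -234 / 229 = -1.02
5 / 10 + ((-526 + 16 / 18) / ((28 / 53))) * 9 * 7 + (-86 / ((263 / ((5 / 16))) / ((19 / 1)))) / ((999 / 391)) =-131620222859 / 2101896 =-62619.76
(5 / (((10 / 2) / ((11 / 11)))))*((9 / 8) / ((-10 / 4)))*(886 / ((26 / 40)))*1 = -7974 / 13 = -613.38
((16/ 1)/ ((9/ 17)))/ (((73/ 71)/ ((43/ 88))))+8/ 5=576826/ 36135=15.96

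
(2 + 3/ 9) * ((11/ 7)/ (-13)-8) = -739/ 39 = -18.95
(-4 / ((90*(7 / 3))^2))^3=-1 / 1340095640625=-0.00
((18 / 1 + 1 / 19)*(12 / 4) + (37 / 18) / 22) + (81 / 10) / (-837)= 63257699 / 1166220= 54.24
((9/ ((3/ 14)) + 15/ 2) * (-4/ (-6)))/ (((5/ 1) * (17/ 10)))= 66/ 17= 3.88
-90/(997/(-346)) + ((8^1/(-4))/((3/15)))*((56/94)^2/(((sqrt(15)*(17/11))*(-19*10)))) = 8624*sqrt(15)/10702605 + 31140/997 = 31.24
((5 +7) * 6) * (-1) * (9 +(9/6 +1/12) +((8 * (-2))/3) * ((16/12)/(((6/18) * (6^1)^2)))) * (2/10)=-2158/15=-143.87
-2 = -2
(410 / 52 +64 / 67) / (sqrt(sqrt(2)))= 15399 * 2^(3 / 4) / 3484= 7.43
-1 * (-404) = 404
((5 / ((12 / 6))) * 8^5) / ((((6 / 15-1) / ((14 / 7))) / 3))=-819200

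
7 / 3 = 2.33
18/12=3/2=1.50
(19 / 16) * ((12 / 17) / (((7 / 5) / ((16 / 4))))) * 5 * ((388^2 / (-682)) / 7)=-107262600 / 284053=-377.61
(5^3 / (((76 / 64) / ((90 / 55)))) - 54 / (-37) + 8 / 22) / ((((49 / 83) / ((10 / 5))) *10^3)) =55863067 / 94729250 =0.59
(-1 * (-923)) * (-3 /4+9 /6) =2769 /4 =692.25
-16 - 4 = -20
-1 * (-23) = 23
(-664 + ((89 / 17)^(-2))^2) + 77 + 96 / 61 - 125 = -2718992661195 / 3827276701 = -710.42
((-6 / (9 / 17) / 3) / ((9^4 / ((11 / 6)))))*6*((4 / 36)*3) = -374 / 177147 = -0.00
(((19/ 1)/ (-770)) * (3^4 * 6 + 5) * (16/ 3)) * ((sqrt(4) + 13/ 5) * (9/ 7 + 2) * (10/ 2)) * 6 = -78960656/ 2695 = -29298.94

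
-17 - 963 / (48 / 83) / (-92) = 1619 / 1472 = 1.10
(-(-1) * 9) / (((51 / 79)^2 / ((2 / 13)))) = 12482 / 3757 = 3.32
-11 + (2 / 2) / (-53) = -584 / 53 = -11.02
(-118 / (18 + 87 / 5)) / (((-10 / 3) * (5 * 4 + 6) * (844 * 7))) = 1 / 153608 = 0.00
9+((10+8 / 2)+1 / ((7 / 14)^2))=27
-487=-487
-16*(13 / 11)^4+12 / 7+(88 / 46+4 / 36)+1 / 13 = -27.40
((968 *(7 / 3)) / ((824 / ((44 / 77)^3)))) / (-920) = -968 / 1741215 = -0.00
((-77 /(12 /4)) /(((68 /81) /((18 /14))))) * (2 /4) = -2673 /136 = -19.65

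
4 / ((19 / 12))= 48 / 19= 2.53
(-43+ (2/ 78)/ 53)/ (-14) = 44440/ 14469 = 3.07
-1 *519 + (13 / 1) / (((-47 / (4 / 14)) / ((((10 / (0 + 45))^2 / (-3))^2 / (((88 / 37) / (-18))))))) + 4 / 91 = -160188897301 / 308675367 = -518.96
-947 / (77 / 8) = -7576 / 77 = -98.39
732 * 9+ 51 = 6639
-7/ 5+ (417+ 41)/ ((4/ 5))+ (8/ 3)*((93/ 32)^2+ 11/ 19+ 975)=116559703/ 36480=3195.17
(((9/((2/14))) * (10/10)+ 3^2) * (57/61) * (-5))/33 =-6840/671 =-10.19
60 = 60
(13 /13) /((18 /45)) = 5 /2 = 2.50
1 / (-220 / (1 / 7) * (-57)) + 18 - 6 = 1053361 / 87780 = 12.00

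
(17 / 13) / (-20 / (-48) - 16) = -12 / 143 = -0.08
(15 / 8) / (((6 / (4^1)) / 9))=45 / 4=11.25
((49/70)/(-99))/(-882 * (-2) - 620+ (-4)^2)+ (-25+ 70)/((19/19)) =51677993/1148400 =45.00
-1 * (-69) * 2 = 138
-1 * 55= -55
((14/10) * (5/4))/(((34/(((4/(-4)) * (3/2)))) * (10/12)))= -63/680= -0.09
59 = 59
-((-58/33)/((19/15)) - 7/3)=2333/627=3.72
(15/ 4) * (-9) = -135/ 4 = -33.75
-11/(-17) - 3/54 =181/306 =0.59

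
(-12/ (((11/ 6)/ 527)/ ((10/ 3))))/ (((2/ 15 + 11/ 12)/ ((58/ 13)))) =-48905600/ 1001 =-48856.74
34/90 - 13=-568/45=-12.62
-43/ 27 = -1.59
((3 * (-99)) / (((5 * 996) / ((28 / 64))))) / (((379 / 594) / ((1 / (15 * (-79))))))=68607 / 1988082400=0.00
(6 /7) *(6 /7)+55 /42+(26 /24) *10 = 631 /49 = 12.88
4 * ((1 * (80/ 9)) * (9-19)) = -3200/ 9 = -355.56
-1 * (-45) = 45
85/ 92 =0.92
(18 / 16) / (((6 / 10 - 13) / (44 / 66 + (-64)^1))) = 1425 / 248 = 5.75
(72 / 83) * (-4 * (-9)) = 2592 / 83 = 31.23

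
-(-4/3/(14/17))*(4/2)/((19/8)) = 544/399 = 1.36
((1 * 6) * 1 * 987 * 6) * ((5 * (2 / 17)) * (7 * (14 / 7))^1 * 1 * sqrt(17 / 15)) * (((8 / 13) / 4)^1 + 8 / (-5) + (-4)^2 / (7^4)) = -1520458272 * sqrt(255) / 54145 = -448421.30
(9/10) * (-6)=-27/5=-5.40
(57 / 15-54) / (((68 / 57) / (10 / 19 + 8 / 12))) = -251 / 5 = -50.20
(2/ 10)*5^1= 1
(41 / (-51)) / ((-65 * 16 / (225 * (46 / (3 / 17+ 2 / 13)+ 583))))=32425875 / 258128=125.62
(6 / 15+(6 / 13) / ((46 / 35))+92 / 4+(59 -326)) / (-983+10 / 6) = 1090971 / 4401280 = 0.25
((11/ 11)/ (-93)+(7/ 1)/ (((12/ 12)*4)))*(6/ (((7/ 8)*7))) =1.70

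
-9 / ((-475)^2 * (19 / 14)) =-126 / 4286875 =-0.00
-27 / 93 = -9 / 31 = -0.29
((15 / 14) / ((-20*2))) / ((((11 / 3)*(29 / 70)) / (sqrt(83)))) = -45*sqrt(83) / 2552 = -0.16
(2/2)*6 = 6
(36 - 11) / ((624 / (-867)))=-34.74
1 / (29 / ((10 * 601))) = 6010 / 29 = 207.24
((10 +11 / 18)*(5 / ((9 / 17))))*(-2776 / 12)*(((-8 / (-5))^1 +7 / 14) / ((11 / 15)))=-39434815 / 594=-66388.58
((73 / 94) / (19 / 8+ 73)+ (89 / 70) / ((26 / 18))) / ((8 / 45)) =22966861 / 4584944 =5.01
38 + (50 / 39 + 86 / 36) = 9751 / 234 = 41.67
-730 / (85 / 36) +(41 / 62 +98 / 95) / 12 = -371324573 / 1201560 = -309.04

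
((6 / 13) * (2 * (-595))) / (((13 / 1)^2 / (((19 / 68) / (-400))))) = 399 / 175760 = 0.00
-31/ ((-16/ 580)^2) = -651775/ 16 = -40735.94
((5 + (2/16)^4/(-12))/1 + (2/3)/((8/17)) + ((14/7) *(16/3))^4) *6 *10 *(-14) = -601593465935/55296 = -10879511.46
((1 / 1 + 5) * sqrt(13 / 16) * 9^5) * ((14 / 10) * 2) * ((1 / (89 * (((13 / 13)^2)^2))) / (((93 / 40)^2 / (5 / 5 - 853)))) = -37564611840 * sqrt(13) / 85529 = -1583569.71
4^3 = 64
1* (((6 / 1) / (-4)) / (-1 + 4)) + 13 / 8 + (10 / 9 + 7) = 665 / 72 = 9.24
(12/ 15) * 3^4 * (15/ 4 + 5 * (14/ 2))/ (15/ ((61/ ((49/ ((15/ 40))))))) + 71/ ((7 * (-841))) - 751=-1109121429/ 1648360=-672.86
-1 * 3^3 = -27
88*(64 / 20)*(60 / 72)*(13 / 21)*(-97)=-887744 / 63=-14091.17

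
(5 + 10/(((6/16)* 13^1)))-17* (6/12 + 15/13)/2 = -1093/156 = -7.01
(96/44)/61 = 24/671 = 0.04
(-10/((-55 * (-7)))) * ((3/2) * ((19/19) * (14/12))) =-1/22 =-0.05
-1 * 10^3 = -1000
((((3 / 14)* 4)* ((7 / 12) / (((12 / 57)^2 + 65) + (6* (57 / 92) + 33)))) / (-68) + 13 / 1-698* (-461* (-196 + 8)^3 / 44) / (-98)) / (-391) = -30711305203311364943 / 24217197094860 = -1268161.01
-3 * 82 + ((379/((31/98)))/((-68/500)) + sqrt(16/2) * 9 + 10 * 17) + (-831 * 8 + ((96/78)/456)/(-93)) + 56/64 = -145576923257/9372168 + 18 * sqrt(2) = -15507.44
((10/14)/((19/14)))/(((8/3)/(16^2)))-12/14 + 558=80820/133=607.67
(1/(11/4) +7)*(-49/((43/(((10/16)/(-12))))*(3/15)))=33075/15136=2.19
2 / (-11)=-2 / 11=-0.18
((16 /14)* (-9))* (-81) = 5832 /7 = 833.14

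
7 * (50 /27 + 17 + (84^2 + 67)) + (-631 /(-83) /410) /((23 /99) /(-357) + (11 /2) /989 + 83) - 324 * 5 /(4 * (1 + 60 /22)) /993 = 49992.85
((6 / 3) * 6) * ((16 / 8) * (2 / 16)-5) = -57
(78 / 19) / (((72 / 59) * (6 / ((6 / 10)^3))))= 2301 / 19000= 0.12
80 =80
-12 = -12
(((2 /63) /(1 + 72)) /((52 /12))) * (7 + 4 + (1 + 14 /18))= 230 /179361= 0.00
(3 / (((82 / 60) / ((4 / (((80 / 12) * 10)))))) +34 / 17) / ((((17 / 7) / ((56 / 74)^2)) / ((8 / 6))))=9593024 / 14312895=0.67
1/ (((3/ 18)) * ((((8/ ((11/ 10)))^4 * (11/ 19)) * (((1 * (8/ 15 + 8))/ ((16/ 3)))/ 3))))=227601/ 32768000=0.01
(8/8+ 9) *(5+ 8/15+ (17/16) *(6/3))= 919/12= 76.58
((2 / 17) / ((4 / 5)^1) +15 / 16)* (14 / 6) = 2065 / 816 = 2.53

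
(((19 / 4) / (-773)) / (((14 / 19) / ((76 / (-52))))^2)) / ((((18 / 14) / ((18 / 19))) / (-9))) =1172889 / 7315672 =0.16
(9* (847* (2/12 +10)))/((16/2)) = 155001/16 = 9687.56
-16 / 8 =-2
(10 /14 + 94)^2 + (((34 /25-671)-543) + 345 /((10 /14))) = 10095416 /1225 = 8241.16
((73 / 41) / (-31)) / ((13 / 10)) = -730 / 16523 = -0.04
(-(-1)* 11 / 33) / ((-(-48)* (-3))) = -1 / 432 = -0.00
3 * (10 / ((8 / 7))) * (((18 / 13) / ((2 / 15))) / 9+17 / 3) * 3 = 13965 / 26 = 537.12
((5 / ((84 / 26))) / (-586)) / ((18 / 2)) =-65 / 221508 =-0.00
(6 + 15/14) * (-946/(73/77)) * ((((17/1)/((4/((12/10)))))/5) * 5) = -26269947/730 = -35986.23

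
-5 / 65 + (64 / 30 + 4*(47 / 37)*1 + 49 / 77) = 616972 / 79365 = 7.77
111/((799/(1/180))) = 0.00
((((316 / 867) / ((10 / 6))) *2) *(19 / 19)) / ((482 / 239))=75524 / 348245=0.22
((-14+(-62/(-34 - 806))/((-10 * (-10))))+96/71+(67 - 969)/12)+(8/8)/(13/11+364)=-350620675861/3992898000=-87.81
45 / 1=45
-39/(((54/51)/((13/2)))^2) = -634933/432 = -1469.75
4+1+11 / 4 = 31 / 4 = 7.75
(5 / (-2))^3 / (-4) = 125 / 32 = 3.91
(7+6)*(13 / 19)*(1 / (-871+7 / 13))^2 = 28561 / 2432985264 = 0.00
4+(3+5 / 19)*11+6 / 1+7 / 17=14957 / 323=46.31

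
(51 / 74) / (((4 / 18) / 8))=918 / 37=24.81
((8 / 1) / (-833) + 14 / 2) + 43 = 41642 / 833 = 49.99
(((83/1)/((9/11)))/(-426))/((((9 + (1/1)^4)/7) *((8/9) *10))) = -0.02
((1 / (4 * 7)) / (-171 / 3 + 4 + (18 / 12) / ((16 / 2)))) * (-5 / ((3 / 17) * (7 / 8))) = 544 / 24843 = 0.02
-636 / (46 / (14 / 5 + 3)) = -9222 / 115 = -80.19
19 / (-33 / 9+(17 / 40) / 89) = -202920 / 39109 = -5.19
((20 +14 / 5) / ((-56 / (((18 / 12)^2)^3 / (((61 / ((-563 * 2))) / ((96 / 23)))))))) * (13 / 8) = 912379221 / 1571360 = 580.63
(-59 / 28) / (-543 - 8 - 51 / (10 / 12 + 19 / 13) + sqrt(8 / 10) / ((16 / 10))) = 1890419*sqrt(5) / 1179156880853 + 4334530108 / 1179156880853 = 0.00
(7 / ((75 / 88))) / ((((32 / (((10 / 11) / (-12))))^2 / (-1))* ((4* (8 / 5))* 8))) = -35 / 38928384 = -0.00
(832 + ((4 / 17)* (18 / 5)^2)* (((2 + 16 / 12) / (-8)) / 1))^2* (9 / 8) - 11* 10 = 5608516612 / 7225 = 776265.28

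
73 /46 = 1.59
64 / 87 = 0.74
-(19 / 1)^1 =-19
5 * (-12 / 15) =-4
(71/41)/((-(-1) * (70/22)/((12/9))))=3124/4305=0.73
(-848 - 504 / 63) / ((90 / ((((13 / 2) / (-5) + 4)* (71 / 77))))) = -45582 / 1925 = -23.68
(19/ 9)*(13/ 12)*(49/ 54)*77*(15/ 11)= 423605/ 1944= 217.90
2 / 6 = 1 / 3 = 0.33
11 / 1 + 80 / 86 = 513 / 43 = 11.93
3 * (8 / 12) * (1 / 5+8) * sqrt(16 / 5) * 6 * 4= 704.09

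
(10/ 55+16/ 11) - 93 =-1005/ 11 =-91.36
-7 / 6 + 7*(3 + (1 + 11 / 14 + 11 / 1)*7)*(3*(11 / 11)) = 5824 / 3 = 1941.33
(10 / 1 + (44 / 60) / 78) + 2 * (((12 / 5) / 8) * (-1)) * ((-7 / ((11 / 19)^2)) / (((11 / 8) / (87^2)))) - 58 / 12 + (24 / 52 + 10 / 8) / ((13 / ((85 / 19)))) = 53068167538811 / 769291380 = 68983.18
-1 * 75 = -75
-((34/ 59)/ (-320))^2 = -289/ 89113600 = -0.00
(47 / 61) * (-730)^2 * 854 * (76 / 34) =13324631600 / 17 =783801858.82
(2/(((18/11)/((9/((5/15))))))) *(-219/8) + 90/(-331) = -2392857/2648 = -903.65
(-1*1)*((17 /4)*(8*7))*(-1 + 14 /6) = -952 /3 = -317.33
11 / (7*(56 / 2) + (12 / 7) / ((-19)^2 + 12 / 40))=0.06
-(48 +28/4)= -55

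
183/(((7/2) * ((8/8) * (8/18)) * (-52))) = -1647/728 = -2.26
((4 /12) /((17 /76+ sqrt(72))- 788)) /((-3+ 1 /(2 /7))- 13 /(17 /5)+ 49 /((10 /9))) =-64461110 /6211281292677- 490960* sqrt(2) /6211281292677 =-0.00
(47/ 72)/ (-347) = -47/ 24984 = -0.00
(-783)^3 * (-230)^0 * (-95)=45604625265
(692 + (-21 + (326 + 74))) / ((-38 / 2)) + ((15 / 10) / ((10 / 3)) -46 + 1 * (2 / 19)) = -38689 / 380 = -101.81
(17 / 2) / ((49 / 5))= 85 / 98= 0.87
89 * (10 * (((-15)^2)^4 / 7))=2280972656250 / 7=325853236607.14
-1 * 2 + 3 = 1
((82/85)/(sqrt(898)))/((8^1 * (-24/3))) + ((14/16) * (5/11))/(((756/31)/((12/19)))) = 155/15048-41 * sqrt(898)/2442560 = 0.01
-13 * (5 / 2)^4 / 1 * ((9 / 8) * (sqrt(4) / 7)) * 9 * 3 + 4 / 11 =-21716333 / 4928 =-4406.72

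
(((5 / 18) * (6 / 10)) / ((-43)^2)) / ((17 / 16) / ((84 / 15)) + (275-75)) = 224 / 497482695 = 0.00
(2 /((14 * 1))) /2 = 1 /14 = 0.07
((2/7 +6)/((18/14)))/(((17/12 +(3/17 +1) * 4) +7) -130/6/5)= 272/489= 0.56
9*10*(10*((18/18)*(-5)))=-4500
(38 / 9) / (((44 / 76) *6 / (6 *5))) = 3610 / 99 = 36.46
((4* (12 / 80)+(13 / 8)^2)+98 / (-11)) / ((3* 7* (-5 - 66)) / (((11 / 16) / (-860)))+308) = -19953 / 6566255360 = -0.00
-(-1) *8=8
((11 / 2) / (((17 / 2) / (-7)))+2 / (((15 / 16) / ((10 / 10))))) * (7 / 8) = -4277 / 2040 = -2.10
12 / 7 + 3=33 / 7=4.71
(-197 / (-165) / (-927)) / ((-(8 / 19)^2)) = 71117 / 9789120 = 0.01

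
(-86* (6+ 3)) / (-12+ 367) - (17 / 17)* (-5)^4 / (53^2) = -2.40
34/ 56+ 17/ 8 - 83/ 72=1.58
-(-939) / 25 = 939 / 25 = 37.56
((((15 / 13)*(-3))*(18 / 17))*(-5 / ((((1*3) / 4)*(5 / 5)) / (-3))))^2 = 262440000 / 48841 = 5373.35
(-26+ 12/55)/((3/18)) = -8508/55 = -154.69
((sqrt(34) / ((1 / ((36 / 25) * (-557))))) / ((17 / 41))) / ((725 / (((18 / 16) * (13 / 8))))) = -24047361 * sqrt(34) / 4930000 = -28.44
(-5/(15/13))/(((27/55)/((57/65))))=-209/27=-7.74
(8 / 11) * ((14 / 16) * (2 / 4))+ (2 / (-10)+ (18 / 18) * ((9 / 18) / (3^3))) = 203 / 1485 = 0.14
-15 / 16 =-0.94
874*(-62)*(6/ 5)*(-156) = 10143993.60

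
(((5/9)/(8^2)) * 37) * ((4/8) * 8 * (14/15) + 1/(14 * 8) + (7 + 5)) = 5.06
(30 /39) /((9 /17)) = 170 /117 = 1.45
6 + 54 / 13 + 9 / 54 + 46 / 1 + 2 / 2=4471 / 78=57.32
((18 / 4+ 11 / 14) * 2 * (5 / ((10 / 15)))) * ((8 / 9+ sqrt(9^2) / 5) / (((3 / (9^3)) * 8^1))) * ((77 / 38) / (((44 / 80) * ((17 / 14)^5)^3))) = 70518434335997939343360 / 54386037978686500067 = 1296.63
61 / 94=0.65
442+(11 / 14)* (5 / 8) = 49559 / 112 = 442.49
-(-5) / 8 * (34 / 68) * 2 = 0.62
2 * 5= 10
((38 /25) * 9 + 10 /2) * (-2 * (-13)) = 12142 /25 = 485.68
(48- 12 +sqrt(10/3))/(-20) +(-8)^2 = 311/5- sqrt(30)/60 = 62.11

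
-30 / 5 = -6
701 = 701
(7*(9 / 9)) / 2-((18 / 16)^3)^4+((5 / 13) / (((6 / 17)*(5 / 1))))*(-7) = -5723352214087 / 2680059592704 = -2.14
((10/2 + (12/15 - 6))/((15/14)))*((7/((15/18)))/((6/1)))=-98/375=-0.26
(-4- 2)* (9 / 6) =-9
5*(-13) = -65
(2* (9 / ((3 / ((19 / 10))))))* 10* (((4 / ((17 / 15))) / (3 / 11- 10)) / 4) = -18810 / 1819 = -10.34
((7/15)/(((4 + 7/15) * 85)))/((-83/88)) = -616/472685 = -0.00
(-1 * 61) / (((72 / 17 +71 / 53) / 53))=-2912933 / 5023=-579.92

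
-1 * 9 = -9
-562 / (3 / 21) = -3934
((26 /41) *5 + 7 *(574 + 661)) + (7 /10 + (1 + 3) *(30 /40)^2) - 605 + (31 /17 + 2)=112216223 /13940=8049.94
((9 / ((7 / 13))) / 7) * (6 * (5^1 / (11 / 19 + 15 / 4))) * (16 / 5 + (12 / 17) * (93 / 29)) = 102649248 / 1135379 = 90.41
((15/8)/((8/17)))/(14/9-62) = -135/2048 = -0.07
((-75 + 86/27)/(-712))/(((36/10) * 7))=1385/346032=0.00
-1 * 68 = -68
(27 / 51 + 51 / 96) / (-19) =-577 / 10336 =-0.06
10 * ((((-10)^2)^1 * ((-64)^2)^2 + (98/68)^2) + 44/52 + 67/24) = 756384008720465/45084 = 16777216057.15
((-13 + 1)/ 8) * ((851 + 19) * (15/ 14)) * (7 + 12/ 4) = -97875/ 7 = -13982.14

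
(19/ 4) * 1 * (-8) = -38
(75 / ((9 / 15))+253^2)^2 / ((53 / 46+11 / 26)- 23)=-614918908422 / 3203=-191982175.59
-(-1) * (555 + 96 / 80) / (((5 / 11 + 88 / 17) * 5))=19261 / 975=19.75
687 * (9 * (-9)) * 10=-556470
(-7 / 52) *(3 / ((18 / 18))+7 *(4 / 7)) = -49 / 52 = -0.94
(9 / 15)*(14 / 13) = 42 / 65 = 0.65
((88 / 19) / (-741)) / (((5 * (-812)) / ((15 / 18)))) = 11 / 8574111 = 0.00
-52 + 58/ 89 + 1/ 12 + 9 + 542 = 533717/ 1068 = 499.74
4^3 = 64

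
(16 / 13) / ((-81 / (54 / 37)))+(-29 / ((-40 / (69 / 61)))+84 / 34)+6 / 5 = 4.47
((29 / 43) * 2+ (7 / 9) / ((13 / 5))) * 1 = 8291 / 5031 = 1.65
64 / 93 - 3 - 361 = -33788 / 93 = -363.31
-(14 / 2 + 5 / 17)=-124 / 17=-7.29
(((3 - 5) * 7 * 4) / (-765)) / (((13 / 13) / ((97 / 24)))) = 679 / 2295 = 0.30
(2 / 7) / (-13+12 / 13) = -26 / 1099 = -0.02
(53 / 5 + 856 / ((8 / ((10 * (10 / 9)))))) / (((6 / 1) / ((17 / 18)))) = 188.81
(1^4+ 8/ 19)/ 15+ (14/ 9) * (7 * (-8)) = -74399/ 855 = -87.02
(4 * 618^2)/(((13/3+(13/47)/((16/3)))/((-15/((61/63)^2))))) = -205186316348160/36811853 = -5573919.80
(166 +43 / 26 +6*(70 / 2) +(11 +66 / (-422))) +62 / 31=390.50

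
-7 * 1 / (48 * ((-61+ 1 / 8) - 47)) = 7 / 5178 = 0.00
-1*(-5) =5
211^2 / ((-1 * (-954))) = 44521 / 954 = 46.67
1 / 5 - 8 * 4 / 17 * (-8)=1297 / 85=15.26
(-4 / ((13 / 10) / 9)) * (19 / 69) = -2280 / 299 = -7.63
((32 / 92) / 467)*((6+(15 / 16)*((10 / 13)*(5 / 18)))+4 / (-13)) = 3677 / 837798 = 0.00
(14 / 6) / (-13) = -0.18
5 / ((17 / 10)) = 50 / 17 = 2.94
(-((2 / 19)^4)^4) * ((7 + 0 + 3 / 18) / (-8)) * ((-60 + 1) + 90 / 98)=-0.00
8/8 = 1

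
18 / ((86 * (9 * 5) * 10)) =1 / 2150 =0.00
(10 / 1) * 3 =30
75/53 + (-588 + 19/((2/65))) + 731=80763/106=761.92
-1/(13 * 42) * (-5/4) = 5/2184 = 0.00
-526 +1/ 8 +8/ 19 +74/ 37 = -79565/ 152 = -523.45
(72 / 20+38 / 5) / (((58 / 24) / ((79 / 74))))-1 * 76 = -381196 / 5365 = -71.05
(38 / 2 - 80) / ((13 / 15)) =-915 / 13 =-70.38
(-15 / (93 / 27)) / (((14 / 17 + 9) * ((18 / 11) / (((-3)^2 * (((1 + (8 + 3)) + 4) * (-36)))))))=7270560 / 5177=1404.40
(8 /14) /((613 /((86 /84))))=86 /90111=0.00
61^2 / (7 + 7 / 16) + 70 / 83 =4949818 / 9877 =501.15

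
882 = 882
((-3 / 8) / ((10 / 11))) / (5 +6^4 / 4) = -33 / 26320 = -0.00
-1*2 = -2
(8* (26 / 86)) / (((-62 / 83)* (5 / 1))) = -4316 / 6665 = -0.65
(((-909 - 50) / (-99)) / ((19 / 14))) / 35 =1918 / 9405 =0.20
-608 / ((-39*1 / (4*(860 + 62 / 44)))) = 7681472 / 143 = 53716.59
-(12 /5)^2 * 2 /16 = -18 /25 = -0.72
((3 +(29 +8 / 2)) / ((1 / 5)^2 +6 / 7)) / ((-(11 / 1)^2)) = -6300 / 18997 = -0.33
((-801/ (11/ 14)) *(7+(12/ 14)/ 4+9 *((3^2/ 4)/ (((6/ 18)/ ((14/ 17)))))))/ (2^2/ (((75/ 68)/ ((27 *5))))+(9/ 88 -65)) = -436512960/ 3176773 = -137.41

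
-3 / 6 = -1 / 2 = -0.50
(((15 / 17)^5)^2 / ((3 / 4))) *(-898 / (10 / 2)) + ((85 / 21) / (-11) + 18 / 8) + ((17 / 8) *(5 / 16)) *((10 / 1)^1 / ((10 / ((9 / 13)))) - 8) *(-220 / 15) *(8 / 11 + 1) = 10911245133941466869 / 193728949857547104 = 56.32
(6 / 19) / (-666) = -1 / 2109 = -0.00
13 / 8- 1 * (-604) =4845 / 8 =605.62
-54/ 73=-0.74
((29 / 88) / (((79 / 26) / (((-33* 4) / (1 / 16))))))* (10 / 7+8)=-1194336 / 553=-2159.74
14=14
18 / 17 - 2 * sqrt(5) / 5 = 18 / 17 - 2 * sqrt(5) / 5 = 0.16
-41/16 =-2.56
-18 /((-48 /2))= 3 /4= 0.75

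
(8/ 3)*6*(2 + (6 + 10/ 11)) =1568/ 11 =142.55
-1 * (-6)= 6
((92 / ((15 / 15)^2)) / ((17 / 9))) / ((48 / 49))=3381 / 68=49.72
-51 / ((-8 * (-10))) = -51 / 80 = -0.64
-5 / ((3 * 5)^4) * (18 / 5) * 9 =-2 / 625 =-0.00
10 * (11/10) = 11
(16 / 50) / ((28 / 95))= 38 / 35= 1.09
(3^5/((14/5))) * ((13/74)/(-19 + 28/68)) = -268515/327376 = -0.82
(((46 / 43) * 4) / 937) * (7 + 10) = 3128 / 40291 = 0.08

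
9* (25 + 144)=1521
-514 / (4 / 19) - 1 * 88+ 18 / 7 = -2526.93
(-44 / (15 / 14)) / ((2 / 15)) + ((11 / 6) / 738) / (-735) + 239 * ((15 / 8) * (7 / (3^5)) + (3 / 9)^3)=-286.24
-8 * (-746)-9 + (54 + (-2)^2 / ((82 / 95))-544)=224419 / 41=5473.63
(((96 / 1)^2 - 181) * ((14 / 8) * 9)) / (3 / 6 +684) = 569205 / 2738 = 207.89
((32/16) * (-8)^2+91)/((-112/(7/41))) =-219/656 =-0.33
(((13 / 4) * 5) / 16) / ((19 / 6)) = 195 / 608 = 0.32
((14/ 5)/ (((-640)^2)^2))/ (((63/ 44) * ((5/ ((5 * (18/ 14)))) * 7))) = 11/ 5138022400000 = 0.00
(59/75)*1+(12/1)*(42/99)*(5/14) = 2149/825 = 2.60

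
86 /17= 5.06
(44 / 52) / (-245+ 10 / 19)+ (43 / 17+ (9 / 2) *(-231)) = -2129001051 / 2053090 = -1036.97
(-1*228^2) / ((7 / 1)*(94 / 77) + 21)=-571824 / 325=-1759.46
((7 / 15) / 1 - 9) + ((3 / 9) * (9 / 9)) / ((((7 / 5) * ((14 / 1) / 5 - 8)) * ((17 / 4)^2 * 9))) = -30297448 / 3550365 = -8.53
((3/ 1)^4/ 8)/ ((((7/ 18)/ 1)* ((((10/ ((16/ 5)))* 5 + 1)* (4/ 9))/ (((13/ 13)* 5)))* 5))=6561/ 1862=3.52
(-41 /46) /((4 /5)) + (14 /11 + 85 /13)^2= 225382731 /3762616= 59.90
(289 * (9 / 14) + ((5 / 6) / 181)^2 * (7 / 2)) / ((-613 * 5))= -3067610221 / 50607882360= -0.06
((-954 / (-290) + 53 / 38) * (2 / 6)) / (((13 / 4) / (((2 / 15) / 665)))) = 103244 / 1071763875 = 0.00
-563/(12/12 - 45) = 563/44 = 12.80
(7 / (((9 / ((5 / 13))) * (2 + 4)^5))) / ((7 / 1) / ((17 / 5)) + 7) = 85 / 20015424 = 0.00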